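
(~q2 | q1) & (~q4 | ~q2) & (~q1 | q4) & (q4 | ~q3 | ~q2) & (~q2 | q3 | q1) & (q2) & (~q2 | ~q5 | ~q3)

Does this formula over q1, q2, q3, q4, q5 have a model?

Unit clause (q2) forces q2 = 1.
Unit clause (q1) forces q1 = 1.
Unit clause (~q4) forces q4 = 0.
Now (q4) is unsatisfied and unit — conflict.
No assignment satisfies every clause.

No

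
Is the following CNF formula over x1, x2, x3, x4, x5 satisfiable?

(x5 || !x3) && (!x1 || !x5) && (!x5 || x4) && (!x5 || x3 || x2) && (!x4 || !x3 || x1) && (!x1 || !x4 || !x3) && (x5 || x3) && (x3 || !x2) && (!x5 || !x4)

Branch on x5: set x5 = true.
(!x1) alone gives x1 = false.
(x4) alone gives x4 = true.
But (!x4) is also a unit clause — contradiction.
Undo x5 and try x5 = false.
(!x3) alone gives x3 = false.
But (x3) is also a unit clause — contradiction.
Either choice for x5 ends in contradiction.
No assignment satisfies every clause.

No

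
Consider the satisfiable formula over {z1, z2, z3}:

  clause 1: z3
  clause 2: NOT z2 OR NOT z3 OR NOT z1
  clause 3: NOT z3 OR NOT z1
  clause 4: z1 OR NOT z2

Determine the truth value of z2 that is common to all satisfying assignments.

False

Suppose z2 = true.
From the singleton clause (z3), z3 = true.
From the singleton clause (NOT z1), z1 = false.
But (z1) is also a unit clause — contradiction.
So every satisfying assignment has z2 = False.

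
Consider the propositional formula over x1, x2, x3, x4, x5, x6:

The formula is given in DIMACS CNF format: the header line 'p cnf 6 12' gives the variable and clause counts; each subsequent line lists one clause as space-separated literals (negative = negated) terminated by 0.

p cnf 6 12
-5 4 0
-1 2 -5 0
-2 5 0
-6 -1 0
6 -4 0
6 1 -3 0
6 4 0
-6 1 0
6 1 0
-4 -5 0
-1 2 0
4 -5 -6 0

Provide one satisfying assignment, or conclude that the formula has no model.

UNSATISFIABLE

Suppose x5 = False.
The clause (¬x2) is unit, so x2 = False.
The clause (¬x1) is unit, so x1 = False.
The clause (¬x6) is unit, so x6 = False.
That conflicts with the unit clause (x6).
Undo x5 and try x5 = True.
The clause (x4) is unit, so x4 = True.
That conflicts with the unit clause (¬x4).
Either choice for x5 ends in contradiction.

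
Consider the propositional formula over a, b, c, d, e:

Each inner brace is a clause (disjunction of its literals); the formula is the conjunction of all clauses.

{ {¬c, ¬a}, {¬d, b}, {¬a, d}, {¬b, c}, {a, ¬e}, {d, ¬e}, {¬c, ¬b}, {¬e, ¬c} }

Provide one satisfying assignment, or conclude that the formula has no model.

Suppose c = True.
From the singleton clause (¬a), a = False.
From the singleton clause (¬e), e = False.
From the singleton clause (¬b), b = False.
From the singleton clause (¬d), d = False.
All clauses are satisfied.

a: False; b: False; c: True; d: False; e: False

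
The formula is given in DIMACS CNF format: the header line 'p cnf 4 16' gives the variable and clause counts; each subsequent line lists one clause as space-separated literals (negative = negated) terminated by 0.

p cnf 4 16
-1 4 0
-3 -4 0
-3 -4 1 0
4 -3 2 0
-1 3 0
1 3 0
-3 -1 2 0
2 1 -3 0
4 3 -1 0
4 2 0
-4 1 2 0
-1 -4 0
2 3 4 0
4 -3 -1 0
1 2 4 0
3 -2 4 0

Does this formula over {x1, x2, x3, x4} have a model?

Yes

Case x1 = False:
Unit clause (x3) forces x3 = True.
Unit clause (¬x4) forces x4 = False.
Unit clause (x2) forces x2 = True.
Every clause now holds.
A satisfying assignment: x1=False,  x2=True,  x3=True,  x4=False.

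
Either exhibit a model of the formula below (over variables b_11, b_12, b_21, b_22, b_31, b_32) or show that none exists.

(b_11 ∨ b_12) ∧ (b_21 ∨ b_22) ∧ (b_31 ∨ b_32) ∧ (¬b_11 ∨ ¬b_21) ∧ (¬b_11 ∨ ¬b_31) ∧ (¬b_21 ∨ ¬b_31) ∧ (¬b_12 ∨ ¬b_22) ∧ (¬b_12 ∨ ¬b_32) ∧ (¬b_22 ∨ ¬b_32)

Try b_11 = True.
The clause (¬b_21) is unit, so b_21 = False.
The clause (b_22) is unit, so b_22 = True.
The clause (¬b_31) is unit, so b_31 = False.
The clause (b_32) is unit, so b_32 = True.
That conflicts with the unit clause (¬b_32).
Undo b_11 and try b_11 = False.
The clause (b_12) is unit, so b_12 = True.
The clause (¬b_22) is unit, so b_22 = False.
The clause (b_21) is unit, so b_21 = True.
The clause (¬b_31) is unit, so b_31 = False.
The clause (b_32) is unit, so b_32 = True.
That conflicts with the unit clause (¬b_32).
Both values of b_11 lead to a conflict.

UNSATISFIABLE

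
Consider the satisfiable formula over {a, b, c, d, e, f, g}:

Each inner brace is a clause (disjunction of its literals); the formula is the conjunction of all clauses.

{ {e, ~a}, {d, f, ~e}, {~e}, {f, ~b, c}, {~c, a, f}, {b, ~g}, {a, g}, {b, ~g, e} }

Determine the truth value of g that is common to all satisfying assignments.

Suppose g = 0.
The clause (~e) is unit, so e = 0.
The clause (~a) is unit, so a = 0.
But (a) is also a unit clause — contradiction.
So every satisfying assignment has g = True.

True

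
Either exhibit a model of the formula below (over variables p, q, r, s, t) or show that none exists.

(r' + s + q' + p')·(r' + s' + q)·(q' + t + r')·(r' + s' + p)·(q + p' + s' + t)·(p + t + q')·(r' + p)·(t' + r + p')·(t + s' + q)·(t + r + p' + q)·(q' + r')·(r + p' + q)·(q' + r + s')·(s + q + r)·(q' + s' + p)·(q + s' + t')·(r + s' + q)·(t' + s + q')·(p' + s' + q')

Branch on r: set r = 1.
The clause (p) is unit, so p = 1.
The clause (q') is unit, so q = 0.
The clause (s') is unit, so s = 0.
Every clause is now satisfied; t is unconstrained.

p ↦ 1; q ↦ 0; r ↦ 1; s ↦ 0; t ↦ 0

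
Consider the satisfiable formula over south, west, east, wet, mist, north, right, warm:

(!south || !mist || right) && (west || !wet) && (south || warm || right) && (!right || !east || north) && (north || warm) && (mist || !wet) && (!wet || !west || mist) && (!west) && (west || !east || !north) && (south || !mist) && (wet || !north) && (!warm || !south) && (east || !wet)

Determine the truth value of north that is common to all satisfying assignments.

Suppose north = true.
(!west) alone gives west = false.
(!wet) alone gives wet = false.
Now (wet) is unsatisfied and unit — conflict.
So every satisfying assignment has north = False.

False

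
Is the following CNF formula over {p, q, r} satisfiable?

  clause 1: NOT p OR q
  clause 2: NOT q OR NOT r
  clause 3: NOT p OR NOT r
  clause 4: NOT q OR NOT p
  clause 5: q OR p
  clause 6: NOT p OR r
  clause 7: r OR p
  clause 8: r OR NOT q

No

Branch on p: set p = false.
(q) alone gives q = true.
(NOT r) alone gives r = false.
But (r) is also a unit clause — contradiction.
So p must be the other value — set p = true.
(q) alone gives q = true.
But (NOT q) is also a unit clause — contradiction.
Either choice for p ends in contradiction.
No assignment satisfies every clause.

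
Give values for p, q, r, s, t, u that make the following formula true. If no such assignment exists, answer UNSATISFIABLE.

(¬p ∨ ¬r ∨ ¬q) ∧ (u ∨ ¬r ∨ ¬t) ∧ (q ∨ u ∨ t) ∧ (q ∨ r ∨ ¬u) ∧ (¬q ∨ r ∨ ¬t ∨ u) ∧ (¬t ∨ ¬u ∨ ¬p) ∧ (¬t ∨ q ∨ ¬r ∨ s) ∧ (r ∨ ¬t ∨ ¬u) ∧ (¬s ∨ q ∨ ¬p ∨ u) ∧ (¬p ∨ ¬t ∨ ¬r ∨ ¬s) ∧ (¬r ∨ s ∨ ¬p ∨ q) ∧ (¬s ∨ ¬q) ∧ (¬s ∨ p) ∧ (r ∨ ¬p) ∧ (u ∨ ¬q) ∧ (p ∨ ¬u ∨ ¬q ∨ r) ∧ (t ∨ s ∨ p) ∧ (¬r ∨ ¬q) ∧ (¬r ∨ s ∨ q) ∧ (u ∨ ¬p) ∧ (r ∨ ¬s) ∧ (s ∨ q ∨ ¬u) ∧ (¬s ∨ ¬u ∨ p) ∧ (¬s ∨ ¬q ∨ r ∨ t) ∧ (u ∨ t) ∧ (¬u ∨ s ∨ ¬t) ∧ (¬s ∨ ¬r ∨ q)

p: False,  q: False,  r: False,  s: False,  t: True,  u: False

Case s = False:
Case r = False:
(¬p) alone gives p = False.
(t) alone gives t = True.
(¬u) alone gives u = False.
(¬q) alone gives q = False.
All clauses are satisfied.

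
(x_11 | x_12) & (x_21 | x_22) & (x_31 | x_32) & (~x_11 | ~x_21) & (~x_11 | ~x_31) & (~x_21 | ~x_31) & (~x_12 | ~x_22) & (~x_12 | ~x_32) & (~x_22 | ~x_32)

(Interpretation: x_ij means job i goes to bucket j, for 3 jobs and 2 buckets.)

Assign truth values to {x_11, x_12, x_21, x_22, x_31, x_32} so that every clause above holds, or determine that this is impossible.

Branch on x_11: set x_11 = 1.
The clause (~x_21) is unit, so x_21 = 0.
The clause (x_22) is unit, so x_22 = 1.
The clause (~x_31) is unit, so x_31 = 0.
The clause (x_32) is unit, so x_32 = 1.
Now (~x_32) is unsatisfied and unit — conflict.
Undo x_11 and try x_11 = 0.
The clause (x_12) is unit, so x_12 = 1.
The clause (~x_22) is unit, so x_22 = 0.
The clause (x_21) is unit, so x_21 = 1.
The clause (~x_31) is unit, so x_31 = 0.
The clause (x_32) is unit, so x_32 = 1.
Now (~x_32) is unsatisfied and unit — conflict.
Neither x_11 = 1 nor x_11 = 0 works.

UNSATISFIABLE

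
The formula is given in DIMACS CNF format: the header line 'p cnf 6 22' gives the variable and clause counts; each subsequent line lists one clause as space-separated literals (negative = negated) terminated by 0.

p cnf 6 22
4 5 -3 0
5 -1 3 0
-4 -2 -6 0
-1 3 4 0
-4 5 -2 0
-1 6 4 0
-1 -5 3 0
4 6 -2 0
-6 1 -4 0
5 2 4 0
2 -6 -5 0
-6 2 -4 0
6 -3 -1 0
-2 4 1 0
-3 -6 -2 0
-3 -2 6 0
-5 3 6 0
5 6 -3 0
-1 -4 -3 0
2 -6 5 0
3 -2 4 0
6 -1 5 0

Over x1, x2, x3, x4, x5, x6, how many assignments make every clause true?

There are 2^6 = 64 truth assignments over (x1, x2, x3, x4, x5, x6).
Split on x4. With x4 = True, the clauses containing x4 are satisfied and ¬x4 drops from the rest; 2 of the 2^5 = 32 assignments to the other variables satisfy what remains.
With x4 = False, by the same count on the reduced clause set, 1 assignment works.
(One model: x1=F, x2=F, x3=F, x4=T, x5=F, x6=F.)
Total: 2 + 1 = 3.

3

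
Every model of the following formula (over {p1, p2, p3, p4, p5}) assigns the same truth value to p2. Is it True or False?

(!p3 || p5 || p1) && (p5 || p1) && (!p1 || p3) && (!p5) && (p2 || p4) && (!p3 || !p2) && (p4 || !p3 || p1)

False

Suppose p2 = true.
From the singleton clause (!p5), p5 = false.
From the singleton clause (p1), p1 = true.
From the singleton clause (p3), p3 = true.
Now (!p3) is unsatisfied and unit — conflict.
So every satisfying assignment has p2 = False.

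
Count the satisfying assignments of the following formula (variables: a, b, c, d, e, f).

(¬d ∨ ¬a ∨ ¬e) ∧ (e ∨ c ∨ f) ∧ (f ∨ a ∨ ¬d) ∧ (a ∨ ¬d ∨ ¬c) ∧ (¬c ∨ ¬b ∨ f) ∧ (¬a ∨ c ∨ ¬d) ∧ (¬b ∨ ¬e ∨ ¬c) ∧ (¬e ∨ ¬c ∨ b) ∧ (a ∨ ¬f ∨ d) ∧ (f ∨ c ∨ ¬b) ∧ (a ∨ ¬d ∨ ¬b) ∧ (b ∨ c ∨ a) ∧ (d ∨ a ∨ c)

12

There are 2^6 = 64 truth assignments over (a, b, c, d, e, f).
Split on e. With e = True, the clauses containing e are satisfied and ¬e drops from the rest; 3 of the 2^5 = 32 assignments to the other variables satisfy what remains.
With e = False, by the same count on the reduced clause set, 9 assignments work.
Total: 3 + 9 = 12.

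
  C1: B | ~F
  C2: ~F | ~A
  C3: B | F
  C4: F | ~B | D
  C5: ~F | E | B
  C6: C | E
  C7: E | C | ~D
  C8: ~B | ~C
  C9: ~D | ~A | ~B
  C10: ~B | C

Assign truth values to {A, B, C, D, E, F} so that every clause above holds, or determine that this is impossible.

Branch on B: set B = 1.
Unit clause (~C) forces C = 0.
But (C) is also a unit clause — contradiction.
That branch fails; take B = 0 instead.
Unit clause (~F) forces F = 0.
But (F) is also a unit clause — contradiction.
Both values of B lead to a conflict.

UNSATISFIABLE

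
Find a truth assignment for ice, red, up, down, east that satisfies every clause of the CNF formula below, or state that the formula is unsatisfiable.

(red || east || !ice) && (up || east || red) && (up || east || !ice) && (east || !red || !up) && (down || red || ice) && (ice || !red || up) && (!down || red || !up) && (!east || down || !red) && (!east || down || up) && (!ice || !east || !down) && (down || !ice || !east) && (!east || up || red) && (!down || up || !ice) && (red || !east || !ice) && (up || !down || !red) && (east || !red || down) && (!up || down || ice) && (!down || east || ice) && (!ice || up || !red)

ice=false, red=true, up=true, down=true, east=true

Case red = true:
Case east = true:
Unit clause (down) forces down = true.
Unit clause (!ice) forces ice = false.
Unit clause (up) forces up = true.
Every clause now holds.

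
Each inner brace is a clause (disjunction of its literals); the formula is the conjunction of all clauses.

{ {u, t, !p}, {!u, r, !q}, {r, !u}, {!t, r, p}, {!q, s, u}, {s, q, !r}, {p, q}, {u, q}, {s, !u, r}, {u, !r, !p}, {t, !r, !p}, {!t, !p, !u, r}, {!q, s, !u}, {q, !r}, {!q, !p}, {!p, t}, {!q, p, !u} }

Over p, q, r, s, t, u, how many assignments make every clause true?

There are 2^6 = 64 truth assignments over (p, q, r, s, t, u).
Split on p. With p = true, the clauses containing p are satisfied and !p drops from the rest; 0 of the 2^5 = 32 assignments to the other variables satisfy what remains.
With p = false, by the same count on the reduced clause set, 3 assignments work.
(One model: p=F, q=T, r=F, s=T, t=F, u=F.)
Total: 0 + 3 = 3.

3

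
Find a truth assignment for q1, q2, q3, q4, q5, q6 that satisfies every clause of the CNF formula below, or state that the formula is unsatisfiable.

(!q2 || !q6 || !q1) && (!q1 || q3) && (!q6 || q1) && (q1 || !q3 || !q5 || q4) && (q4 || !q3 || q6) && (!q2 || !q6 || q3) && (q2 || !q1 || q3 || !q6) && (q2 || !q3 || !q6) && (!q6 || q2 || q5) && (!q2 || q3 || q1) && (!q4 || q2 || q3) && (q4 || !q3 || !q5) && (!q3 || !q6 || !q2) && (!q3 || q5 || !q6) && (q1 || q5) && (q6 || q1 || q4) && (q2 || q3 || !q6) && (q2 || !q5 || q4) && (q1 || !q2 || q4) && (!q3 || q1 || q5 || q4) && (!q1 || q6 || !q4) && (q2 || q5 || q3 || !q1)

Suppose q1 = false.
From the singleton clause (!q6), q6 = false.
From the singleton clause (q5), q5 = true.
From the singleton clause (q4), q4 = true.
Suppose q2 = false.
From the singleton clause (q3), q3 = true.
All clauses are satisfied.

q1: false,  q2: false,  q3: true,  q4: true,  q5: true,  q6: false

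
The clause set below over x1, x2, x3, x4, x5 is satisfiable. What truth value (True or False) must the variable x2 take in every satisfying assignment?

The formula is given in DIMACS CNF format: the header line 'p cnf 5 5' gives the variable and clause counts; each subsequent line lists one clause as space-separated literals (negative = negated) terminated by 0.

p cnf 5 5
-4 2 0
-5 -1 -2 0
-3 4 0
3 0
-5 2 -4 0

True

Suppose x2 = False.
From the singleton clause (¬x4), x4 = False.
From the singleton clause (¬x3), x3 = False.
Now (x3) is unsatisfied and unit — conflict.
So every satisfying assignment has x2 = True.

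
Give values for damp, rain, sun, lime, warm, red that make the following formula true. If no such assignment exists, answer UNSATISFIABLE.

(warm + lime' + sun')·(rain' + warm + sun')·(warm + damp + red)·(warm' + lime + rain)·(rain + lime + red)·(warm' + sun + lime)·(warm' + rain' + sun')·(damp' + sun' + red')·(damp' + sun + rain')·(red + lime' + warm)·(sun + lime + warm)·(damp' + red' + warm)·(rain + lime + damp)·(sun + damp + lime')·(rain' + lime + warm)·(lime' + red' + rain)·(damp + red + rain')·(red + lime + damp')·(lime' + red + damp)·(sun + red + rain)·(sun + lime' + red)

damp ↦ 1, rain ↦ 0, sun ↦ 1, lime ↦ 1, warm ↦ 1, red ↦ 0

Suppose warm = 1.
Suppose lime = 1.
Suppose rain = 0.
Unit clause (red') forces red = 0.
Unit clause (damp) forces damp = 1.
Unit clause (sun) forces sun = 1.
All clauses are satisfied.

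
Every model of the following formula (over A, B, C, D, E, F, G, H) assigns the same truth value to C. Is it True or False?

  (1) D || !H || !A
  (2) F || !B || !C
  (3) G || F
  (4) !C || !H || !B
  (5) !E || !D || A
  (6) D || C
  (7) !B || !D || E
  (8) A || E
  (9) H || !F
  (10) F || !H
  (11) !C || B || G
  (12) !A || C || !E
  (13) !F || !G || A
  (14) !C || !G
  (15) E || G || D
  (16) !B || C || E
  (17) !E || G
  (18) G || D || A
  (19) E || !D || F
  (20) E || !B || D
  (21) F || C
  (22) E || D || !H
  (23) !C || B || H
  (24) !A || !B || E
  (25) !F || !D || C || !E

Suppose C = true.
(!G) alone gives G = false.
(F) alone gives F = true.
(H) alone gives H = true.
(!B) alone gives B = false.
Now (B) is unsatisfied and unit — conflict.
So every satisfying assignment has C = False.

False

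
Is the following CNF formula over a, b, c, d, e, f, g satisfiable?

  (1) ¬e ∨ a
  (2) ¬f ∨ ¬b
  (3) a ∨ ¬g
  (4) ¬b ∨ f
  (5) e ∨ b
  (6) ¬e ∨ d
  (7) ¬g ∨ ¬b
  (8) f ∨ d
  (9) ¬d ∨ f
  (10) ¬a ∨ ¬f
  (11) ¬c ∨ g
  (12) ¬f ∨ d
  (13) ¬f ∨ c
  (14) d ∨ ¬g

Suppose e = False.
From the singleton clause (b), b = True.
From the singleton clause (¬f), f = False.
But (f) is also a unit clause — contradiction.
That branch fails; take e = True instead.
From the singleton clause (a), a = True.
From the singleton clause (d), d = True.
From the singleton clause (f), f = True.
But (¬f) is also a unit clause — contradiction.
Either choice for e ends in contradiction.
No assignment satisfies every clause.

Unsatisfiable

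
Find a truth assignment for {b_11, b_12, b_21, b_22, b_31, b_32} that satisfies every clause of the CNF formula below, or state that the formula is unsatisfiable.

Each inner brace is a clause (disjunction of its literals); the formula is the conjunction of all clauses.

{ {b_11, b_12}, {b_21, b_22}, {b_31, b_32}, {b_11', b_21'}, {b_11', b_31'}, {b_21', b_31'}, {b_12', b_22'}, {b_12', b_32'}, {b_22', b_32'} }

UNSATISFIABLE

Case b_11 = 1:
The clause (b_21') is unit, so b_21 = 0.
The clause (b_22) is unit, so b_22 = 1.
The clause (b_31') is unit, so b_31 = 0.
The clause (b_32) is unit, so b_32 = 1.
But (b_32') is also a unit clause — contradiction.
So b_11 must be the other value — set b_11 = 0.
The clause (b_12) is unit, so b_12 = 1.
The clause (b_22') is unit, so b_22 = 0.
The clause (b_21) is unit, so b_21 = 1.
The clause (b_31') is unit, so b_31 = 0.
The clause (b_32) is unit, so b_32 = 1.
But (b_32') is also a unit clause — contradiction.
Both values of b_11 lead to a conflict.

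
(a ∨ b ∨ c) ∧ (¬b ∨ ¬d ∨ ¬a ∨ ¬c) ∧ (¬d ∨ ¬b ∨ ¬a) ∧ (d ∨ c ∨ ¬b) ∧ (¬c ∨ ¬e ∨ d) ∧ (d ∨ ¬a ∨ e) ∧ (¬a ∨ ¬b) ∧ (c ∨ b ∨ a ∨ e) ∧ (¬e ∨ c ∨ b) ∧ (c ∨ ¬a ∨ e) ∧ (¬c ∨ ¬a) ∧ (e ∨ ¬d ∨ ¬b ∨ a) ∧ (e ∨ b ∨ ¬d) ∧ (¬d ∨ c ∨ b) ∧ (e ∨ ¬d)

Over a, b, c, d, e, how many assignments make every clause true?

There are 2^5 = 32 truth assignments over (a, b, c, d, e).
Split on a. With a = True, the clauses containing a are satisfied and ¬a drops from the rest; 0 of the 2^4 = 16 assignments to the other variables satisfy what remains.
With a = False, by the same count on the reduced clause set, 5 assignments work.
(One model: a=F, b=F, c=T, d=F, e=F.)
Total: 0 + 5 = 5.

5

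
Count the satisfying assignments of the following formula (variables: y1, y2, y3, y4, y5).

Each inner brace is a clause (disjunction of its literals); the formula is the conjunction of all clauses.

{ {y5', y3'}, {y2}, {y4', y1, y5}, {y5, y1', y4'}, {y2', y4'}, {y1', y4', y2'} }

There are 2^5 = 32 truth assignments over (y1, y2, y3, y4, y5).
Split on y4. With y4 = 1, the clauses containing y4 are satisfied and y4' drops from the rest; 0 of the 2^4 = 16 assignments to the other variables satisfy what remains.
With y4 = 0, by the same count on the reduced clause set, 6 assignments work.
(One model: y1=F, y2=T, y3=F, y4=F, y5=F.)
Total: 0 + 6 = 6.

6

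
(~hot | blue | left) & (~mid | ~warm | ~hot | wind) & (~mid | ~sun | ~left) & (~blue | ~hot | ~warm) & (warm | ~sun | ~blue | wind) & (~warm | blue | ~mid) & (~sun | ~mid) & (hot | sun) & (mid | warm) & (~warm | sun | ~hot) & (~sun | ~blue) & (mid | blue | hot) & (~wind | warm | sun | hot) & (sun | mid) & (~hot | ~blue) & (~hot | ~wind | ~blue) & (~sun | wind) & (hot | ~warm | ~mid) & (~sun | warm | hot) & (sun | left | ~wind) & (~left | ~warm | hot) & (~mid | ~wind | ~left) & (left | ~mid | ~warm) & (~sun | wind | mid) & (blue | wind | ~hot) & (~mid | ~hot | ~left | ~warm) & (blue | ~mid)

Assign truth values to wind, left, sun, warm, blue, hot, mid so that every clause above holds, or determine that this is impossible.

Branch on sun: set sun = 1.
From the singleton clause (~mid), mid = 0.
From the singleton clause (warm), warm = 1.
From the singleton clause (~blue), blue = 0.
From the singleton clause (hot), hot = 1.
From the singleton clause (left), left = 1.
From the singleton clause (wind), wind = 1.
This assignment satisfies each clause.

wind: 1; left: 1; sun: 1; warm: 1; blue: 0; hot: 1; mid: 0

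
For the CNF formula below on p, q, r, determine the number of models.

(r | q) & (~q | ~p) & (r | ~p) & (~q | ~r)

There are 2^3 = 8 truth assignments over (p, q, r).
Check each against the 4 clauses (columns in the order p, q, r):
  F F F  ✗ fails (r | q)
  F F T  ✓ satisfies all
  F T F  ✓ satisfies all
  F T T  ✗ fails (~q | ~r)
  T F F  ✗ fails (r | q)
  T F T  ✓ satisfies all
  T T F  ✗ fails (~q | ~p)
  T T T  ✗ fails (~q | ~p)
3 of the 8 rows are models.

3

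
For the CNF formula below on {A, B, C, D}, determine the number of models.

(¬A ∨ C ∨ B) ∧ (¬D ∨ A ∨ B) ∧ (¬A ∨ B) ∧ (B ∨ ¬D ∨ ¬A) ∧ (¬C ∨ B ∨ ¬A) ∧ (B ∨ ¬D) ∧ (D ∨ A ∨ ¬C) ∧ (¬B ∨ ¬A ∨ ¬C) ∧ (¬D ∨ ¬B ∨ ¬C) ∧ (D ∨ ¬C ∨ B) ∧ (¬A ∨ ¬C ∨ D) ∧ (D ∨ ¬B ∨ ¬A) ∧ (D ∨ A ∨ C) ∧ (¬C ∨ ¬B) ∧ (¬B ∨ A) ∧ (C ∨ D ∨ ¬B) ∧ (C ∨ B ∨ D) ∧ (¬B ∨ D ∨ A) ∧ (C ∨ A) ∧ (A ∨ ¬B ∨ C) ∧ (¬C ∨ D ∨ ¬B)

There are 2^4 = 16 truth assignments over (A, B, C, D).
Check each against the 21 clauses (columns in the order A, B, C, D):
  F F F F  ✗ fails (D ∨ A ∨ C)
  F F F T  ✗ fails (¬D ∨ A ∨ B)
  F F T F  ✗ fails (D ∨ A ∨ ¬C)
  F F T T  ✗ fails (¬D ∨ A ∨ B)
  F T F F  ✗ fails (D ∨ A ∨ C)
  F T F T  ✗ fails (¬B ∨ A)
  F T T F  ✗ fails (D ∨ A ∨ ¬C)
  F T T T  ✗ fails (¬D ∨ ¬B ∨ ¬C)
  T F F F  ✗ fails (¬A ∨ C ∨ B)
  T F F T  ✗ fails (¬A ∨ C ∨ B)
  T F T F  ✗ fails (¬A ∨ B)
  T F T T  ✗ fails (¬A ∨ B)
  T T F F  ✗ fails (D ∨ ¬B ∨ ¬A)
  T T F T  ✓ satisfies all
  T T T F  ✗ fails (¬B ∨ ¬A ∨ ¬C)
  T T T T  ✗ fails (¬B ∨ ¬A ∨ ¬C)
1 of the 16 rows is a model.

1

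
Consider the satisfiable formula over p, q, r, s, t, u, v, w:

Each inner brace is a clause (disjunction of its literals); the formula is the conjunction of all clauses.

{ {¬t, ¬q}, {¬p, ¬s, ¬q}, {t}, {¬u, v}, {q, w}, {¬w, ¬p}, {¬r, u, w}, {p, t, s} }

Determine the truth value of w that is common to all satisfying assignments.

Suppose w = False.
(t) alone gives t = True.
(¬q) alone gives q = False.
That conflicts with the unit clause (q).
So every satisfying assignment has w = True.

True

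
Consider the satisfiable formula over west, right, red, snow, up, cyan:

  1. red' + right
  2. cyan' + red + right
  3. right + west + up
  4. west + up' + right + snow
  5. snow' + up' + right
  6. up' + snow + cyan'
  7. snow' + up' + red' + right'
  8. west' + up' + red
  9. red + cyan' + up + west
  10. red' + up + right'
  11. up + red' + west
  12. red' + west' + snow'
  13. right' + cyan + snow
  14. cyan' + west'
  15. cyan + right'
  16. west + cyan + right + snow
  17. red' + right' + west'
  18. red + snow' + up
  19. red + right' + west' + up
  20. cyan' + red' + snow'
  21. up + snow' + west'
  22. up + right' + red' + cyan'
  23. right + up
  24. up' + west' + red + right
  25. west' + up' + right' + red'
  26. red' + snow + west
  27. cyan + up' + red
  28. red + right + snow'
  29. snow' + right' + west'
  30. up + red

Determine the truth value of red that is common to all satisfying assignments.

False

Suppose red = 1.
The clause (right) is unit, so right = 1.
The clause (up) is unit, so up = 1.
The clause (snow') is unit, so snow = 0.
The clause (cyan') is unit, so cyan = 0.
That conflicts with the unit clause (cyan).
So every satisfying assignment has red = False.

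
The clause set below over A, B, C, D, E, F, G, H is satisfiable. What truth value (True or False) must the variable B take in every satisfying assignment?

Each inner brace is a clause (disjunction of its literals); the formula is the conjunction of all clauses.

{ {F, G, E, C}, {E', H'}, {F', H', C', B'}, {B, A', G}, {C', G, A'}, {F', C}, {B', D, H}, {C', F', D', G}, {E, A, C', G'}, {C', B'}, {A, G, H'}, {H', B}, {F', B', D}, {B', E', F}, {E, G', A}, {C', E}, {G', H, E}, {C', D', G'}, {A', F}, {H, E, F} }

False

Suppose B = 1.
Unit clause (C') forces C = 0.
Unit clause (F') forces F = 0.
Unit clause (E') forces E = 0.
Unit clause (G) forces G = 1.
Unit clause (A) forces A = 1.
But (A') is also a unit clause — contradiction.
So every satisfying assignment has B = False.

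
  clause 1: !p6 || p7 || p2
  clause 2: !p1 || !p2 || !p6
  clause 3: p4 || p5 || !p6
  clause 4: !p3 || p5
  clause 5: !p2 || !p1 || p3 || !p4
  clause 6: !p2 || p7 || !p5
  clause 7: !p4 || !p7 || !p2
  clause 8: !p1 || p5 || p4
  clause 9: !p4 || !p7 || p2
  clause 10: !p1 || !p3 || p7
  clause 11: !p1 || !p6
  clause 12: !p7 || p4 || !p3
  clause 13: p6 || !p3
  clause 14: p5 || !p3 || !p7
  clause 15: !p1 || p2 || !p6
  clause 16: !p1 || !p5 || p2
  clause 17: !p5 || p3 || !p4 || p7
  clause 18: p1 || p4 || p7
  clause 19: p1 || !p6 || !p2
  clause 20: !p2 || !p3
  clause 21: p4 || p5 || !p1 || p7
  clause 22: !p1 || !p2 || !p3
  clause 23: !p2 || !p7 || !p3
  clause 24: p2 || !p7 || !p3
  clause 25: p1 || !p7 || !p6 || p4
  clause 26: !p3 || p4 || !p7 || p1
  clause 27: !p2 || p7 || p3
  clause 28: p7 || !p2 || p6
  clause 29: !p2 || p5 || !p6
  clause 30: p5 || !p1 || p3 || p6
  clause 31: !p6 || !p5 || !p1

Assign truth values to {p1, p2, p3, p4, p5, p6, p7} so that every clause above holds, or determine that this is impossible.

p1 ↦ false; p2 ↦ false; p3 ↦ false; p4 ↦ true; p5 ↦ false; p6 ↦ false; p7 ↦ false

Suppose p3 = false.
Suppose p1 = false.
Suppose p4 = true.
Suppose p7 = false.
The clause (!p5) is unit, so p5 = false.
The clause (!p2) is unit, so p2 = false.
The clause (!p6) is unit, so p6 = false.
Every clause now holds.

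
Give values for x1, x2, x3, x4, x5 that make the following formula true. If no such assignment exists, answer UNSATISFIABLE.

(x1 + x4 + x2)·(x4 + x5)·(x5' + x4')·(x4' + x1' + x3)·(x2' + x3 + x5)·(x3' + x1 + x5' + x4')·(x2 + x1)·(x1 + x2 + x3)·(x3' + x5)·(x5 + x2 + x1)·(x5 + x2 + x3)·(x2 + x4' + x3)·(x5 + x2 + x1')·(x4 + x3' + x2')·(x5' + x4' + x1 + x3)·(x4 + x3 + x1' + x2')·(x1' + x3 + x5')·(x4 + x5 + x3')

x1 ↦ 1,  x2 ↦ 0,  x3 ↦ 1,  x4 ↦ 0,  x5 ↦ 1

Suppose x4 = 0.
From the singleton clause (x5), x5 = 1.
Suppose x1 = 1.
From the singleton clause (x3), x3 = 1.
From the singleton clause (x2'), x2 = 0.
Every clause now holds.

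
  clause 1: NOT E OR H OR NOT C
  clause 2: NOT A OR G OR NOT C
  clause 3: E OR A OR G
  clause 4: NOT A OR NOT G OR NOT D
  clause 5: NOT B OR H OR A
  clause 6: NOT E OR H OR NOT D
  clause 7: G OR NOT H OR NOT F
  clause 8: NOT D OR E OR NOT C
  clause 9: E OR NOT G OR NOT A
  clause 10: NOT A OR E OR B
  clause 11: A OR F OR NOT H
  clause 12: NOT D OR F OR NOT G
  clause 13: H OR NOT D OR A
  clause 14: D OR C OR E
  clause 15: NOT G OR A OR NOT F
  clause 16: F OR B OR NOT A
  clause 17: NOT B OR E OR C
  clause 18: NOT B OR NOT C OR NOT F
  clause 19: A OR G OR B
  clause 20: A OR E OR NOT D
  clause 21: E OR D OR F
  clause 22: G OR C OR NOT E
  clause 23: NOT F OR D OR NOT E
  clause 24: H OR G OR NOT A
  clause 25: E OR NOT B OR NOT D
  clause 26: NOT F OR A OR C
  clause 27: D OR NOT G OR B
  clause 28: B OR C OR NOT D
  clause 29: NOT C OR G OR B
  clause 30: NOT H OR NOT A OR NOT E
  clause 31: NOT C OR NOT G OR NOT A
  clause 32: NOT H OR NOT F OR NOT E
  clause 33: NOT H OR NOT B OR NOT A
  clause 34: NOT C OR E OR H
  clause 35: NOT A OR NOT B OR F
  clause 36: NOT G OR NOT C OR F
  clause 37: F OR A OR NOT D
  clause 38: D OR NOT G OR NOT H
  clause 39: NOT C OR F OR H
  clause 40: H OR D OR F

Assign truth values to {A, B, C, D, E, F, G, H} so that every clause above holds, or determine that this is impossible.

Try E = false.
Try A = true.
(NOT G) alone gives G = false.
(NOT C) alone gives C = false.
(B) alone gives B = true.
Now (NOT B) is unsatisfied and unit — conflict.
So A must be the other value — set A = false.
(G) alone gives G = true.
(NOT F) alone gives F = false.
(NOT H) alone gives H = false.
(NOT B) alone gives B = false.
(NOT D) alone gives D = false.
Now (D) is unsatisfied and unit — conflict.
Both values of A lead to a conflict.
So E must be the other value — set E = true.
Try H = true.
(NOT A) alone gives A = false.
(F) alone gives F = true.
Now (NOT F) is unsatisfied and unit — conflict.
So H must be the other value — set H = false.
(NOT C) alone gives C = false.
(NOT D) alone gives D = false.
(G) alone gives G = true.
(NOT F) alone gives F = false.
Now (F) is unsatisfied and unit — conflict.
Both values of H lead to a conflict.
Both values of E lead to a conflict.

UNSATISFIABLE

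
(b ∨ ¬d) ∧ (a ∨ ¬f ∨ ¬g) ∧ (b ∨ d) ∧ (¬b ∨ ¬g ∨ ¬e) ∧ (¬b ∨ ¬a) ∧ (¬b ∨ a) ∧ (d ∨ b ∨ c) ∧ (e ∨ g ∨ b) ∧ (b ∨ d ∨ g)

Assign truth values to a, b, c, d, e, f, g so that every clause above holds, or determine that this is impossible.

Try b = True.
(¬a) alone gives a = False.
But (a) is also a unit clause — contradiction.
Backtrack on b: now try b = False.
(¬d) alone gives d = False.
But (d) is also a unit clause — contradiction.
Either choice for b ends in contradiction.

UNSATISFIABLE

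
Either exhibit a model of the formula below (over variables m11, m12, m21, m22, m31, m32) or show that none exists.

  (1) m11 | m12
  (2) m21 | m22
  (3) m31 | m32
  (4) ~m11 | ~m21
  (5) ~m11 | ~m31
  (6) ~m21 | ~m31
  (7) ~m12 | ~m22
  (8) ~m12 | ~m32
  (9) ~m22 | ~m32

UNSATISFIABLE

Case m11 = 1:
The clause (~m21) is unit, so m21 = 0.
The clause (m22) is unit, so m22 = 1.
The clause (~m31) is unit, so m31 = 0.
The clause (m32) is unit, so m32 = 1.
But (~m32) is also a unit clause — contradiction.
Undo m11 and try m11 = 0.
The clause (m12) is unit, so m12 = 1.
The clause (~m22) is unit, so m22 = 0.
The clause (m21) is unit, so m21 = 1.
The clause (~m31) is unit, so m31 = 0.
The clause (m32) is unit, so m32 = 1.
But (~m32) is also a unit clause — contradiction.
Neither m11 = 1 nor m11 = 0 works.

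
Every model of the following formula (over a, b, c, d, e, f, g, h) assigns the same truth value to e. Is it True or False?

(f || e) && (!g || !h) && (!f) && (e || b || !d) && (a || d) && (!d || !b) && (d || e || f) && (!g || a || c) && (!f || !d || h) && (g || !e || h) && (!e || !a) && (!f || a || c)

True

Suppose e = false.
Unit clause (f) forces f = true.
Now (!f) is unsatisfied and unit — conflict.
So every satisfying assignment has e = True.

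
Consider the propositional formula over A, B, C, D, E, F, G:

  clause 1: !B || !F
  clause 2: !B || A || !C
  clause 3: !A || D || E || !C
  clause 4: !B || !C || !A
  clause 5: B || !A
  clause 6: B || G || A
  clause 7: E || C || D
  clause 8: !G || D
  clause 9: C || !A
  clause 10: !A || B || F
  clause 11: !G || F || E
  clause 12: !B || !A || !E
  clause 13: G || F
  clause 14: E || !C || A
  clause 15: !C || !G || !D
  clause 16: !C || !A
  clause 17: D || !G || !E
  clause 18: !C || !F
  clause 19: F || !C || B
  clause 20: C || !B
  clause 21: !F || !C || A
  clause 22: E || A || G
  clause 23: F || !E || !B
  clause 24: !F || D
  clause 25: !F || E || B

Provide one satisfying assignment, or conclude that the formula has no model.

Case B = false:
Unit clause (!A) forces A = false.
Unit clause (G) forces G = true.
Unit clause (D) forces D = true.
Unit clause (!C) forces C = false.
Case F = true:
Unit clause (E) forces E = true.
This assignment satisfies each clause.

A ↦ false, B ↦ false, C ↦ false, D ↦ true, E ↦ true, F ↦ true, G ↦ true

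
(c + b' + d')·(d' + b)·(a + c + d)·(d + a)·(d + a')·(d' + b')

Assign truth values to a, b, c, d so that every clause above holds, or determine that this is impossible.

UNSATISFIABLE

Try d = 0.
(a) alone gives a = 1.
That conflicts with the unit clause (a').
So d must be the other value — set d = 1.
(b) alone gives b = 1.
That conflicts with the unit clause (b').
Either choice for d ends in contradiction.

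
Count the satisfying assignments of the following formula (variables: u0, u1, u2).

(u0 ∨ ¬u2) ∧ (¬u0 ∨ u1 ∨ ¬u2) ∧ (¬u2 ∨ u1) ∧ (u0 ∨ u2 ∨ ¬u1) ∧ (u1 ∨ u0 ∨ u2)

There are 2^3 = 8 truth assignments over (u0, u1, u2).
Split on u1. With u1 = True, the clauses containing u1 are satisfied and ¬u1 drops from the rest; 2 of the 2^2 = 4 assignments to the other variables satisfy what remains.
With u1 = False, by the same count on the reduced clause set, 1 assignment works.
(One model: u0=T, u1=F, u2=F.)
Total: 2 + 1 = 3.

3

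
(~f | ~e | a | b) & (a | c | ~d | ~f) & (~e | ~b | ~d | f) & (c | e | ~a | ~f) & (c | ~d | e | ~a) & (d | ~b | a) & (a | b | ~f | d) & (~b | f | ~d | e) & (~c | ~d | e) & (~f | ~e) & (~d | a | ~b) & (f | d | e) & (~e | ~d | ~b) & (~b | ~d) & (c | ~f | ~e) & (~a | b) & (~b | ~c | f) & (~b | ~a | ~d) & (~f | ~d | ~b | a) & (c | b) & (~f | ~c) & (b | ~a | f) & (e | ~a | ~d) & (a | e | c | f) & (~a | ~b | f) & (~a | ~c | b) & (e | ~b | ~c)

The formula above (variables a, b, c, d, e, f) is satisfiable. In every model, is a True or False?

Suppose a = 1.
The clause (b) is unit, so b = 1.
The clause (~d) is unit, so d = 0.
The clause (f) is unit, so f = 1.
The clause (~e) is unit, so e = 0.
The clause (c) is unit, so c = 1.
Now (~c) is unsatisfied and unit — conflict.
So every satisfying assignment has a = False.

False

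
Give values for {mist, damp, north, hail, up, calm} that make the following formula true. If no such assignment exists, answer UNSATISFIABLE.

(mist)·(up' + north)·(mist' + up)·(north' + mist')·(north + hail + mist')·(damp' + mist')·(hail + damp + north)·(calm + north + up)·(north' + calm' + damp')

From the singleton clause (mist), mist = 1.
From the singleton clause (up), up = 1.
From the singleton clause (north), north = 1.
Now (north') is unsatisfied and unit — conflict.

UNSATISFIABLE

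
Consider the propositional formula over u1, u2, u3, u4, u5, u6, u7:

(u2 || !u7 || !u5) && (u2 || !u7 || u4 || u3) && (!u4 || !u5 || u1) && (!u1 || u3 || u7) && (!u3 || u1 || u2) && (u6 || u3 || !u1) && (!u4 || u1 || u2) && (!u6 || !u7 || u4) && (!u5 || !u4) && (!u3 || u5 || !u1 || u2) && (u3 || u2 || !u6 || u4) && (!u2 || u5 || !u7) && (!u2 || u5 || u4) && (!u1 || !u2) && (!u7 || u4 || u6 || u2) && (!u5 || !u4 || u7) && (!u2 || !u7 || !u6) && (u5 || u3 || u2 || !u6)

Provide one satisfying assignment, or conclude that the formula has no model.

Try u5 = false.
Try u2 = true.
(!u7) alone gives u7 = false.
(u4) alone gives u4 = true.
(!u1) alone gives u1 = false.
All clauses hold; u3, u6 can take either value.

u1: false, u2: true, u3: true, u4: true, u5: false, u6: true, u7: false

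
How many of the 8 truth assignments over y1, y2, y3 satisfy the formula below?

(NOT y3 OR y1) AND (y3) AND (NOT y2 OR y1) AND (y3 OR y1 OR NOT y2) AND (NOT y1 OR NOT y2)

1

There are 2^3 = 8 truth assignments over (y1, y2, y3).
Check each against the 5 clauses (columns in the order y1, y2, y3):
  F F F  ✗ fails (y3)
  F F T  ✗ fails (NOT y3 OR y1)
  F T F  ✗ fails (y3)
  F T T  ✗ fails (NOT y3 OR y1)
  T F F  ✗ fails (y3)
  T F T  ✓ satisfies all
  T T F  ✗ fails (y3)
  T T T  ✗ fails (NOT y1 OR NOT y2)
1 of the 8 rows is a model.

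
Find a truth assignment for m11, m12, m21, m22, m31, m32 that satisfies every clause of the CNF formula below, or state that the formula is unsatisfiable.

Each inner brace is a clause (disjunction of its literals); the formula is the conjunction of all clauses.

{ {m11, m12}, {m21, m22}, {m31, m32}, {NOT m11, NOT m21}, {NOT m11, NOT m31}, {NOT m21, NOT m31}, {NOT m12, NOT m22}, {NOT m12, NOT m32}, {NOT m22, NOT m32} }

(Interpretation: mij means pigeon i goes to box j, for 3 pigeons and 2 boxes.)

Case m11 = true:
(NOT m21) alone gives m21 = false.
(m22) alone gives m22 = true.
(NOT m31) alone gives m31 = false.
(m32) alone gives m32 = true.
Now (NOT m32) is unsatisfied and unit — conflict.
Undo m11 and try m11 = false.
(m12) alone gives m12 = true.
(NOT m22) alone gives m22 = false.
(m21) alone gives m21 = true.
(NOT m31) alone gives m31 = false.
(m32) alone gives m32 = true.
Now (NOT m32) is unsatisfied and unit — conflict.
Either choice for m11 ends in contradiction.

UNSATISFIABLE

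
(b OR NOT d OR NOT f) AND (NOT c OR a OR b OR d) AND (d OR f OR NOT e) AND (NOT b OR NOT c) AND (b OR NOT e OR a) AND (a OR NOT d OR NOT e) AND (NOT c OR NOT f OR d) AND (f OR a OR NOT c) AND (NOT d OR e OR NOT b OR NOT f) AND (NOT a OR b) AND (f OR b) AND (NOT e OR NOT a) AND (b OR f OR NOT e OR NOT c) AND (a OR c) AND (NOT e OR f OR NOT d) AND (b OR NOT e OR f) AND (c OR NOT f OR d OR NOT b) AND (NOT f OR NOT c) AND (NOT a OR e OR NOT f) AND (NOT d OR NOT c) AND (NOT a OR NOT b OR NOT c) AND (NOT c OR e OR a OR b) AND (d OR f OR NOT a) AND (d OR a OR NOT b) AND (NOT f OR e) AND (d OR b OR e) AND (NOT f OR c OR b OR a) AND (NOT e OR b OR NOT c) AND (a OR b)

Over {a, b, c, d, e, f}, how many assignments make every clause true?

There are 2^6 = 64 truth assignments over (a, b, c, d, e, f).
Split on e. With e = true, the clauses containing e are satisfied and NOT e drops from the rest; 0 of the 2^5 = 32 assignments to the other variables satisfy what remains.
With e = false, by the same count on the reduced clause set, 1 assignment works.
(One model: a=T, b=T, c=F, d=T, e=F, f=F.)
Total: 0 + 1 = 1.

1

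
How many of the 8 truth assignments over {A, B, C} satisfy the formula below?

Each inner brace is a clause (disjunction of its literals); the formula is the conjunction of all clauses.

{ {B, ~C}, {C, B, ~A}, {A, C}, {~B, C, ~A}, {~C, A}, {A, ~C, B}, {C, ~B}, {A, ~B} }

1

There are 2^3 = 8 truth assignments over (A, B, C).
Check each against the 8 clauses (columns in the order A, B, C):
  F F F  ✗ fails (A | C)
  F F T  ✗ fails (B | ~C)
  F T F  ✗ fails (A | C)
  F T T  ✗ fails (~C | A)
  T F F  ✗ fails (C | B | ~A)
  T F T  ✗ fails (B | ~C)
  T T F  ✗ fails (~B | C | ~A)
  T T T  ✓ satisfies all
1 of the 8 rows is a model.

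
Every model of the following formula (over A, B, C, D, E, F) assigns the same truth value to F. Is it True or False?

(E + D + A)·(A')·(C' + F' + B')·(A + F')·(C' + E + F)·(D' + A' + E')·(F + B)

False

Suppose F = 1.
The clause (A') is unit, so A = 0.
But (A) is also a unit clause — contradiction.
So every satisfying assignment has F = False.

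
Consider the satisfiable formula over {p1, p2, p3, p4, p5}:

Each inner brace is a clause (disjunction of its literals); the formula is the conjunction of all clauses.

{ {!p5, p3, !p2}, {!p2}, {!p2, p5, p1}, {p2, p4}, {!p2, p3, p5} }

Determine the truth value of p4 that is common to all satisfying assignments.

True

Suppose p4 = false.
The clause (!p2) is unit, so p2 = false.
Now (p2) is unsatisfied and unit — conflict.
So every satisfying assignment has p4 = True.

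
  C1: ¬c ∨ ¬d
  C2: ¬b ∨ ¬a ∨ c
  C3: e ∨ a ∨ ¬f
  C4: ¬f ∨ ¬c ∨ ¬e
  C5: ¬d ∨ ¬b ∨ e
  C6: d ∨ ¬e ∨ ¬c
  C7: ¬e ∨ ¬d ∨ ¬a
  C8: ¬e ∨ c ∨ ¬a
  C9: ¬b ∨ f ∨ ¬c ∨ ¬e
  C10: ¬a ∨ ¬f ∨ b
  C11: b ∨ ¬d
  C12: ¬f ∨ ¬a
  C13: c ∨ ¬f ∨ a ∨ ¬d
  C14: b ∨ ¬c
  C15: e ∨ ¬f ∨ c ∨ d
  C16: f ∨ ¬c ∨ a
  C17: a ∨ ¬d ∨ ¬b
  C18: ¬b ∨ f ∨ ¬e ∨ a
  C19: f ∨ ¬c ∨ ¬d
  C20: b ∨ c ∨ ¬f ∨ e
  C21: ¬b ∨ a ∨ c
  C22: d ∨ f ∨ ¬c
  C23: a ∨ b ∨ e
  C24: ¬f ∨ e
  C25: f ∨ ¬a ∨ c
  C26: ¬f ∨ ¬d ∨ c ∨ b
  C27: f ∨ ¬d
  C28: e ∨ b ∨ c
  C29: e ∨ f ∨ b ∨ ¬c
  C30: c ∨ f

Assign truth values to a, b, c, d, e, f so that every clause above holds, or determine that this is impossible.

a ↦ False; b ↦ False; c ↦ False; d ↦ False; e ↦ True; f ↦ True

Case c = False:
Unit clause (f) forces f = True.
Unit clause (¬a) forces a = False.
Unit clause (e) forces e = True.
Unit clause (¬d) forces d = False.
Unit clause (¬b) forces b = False.
Every clause now holds.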